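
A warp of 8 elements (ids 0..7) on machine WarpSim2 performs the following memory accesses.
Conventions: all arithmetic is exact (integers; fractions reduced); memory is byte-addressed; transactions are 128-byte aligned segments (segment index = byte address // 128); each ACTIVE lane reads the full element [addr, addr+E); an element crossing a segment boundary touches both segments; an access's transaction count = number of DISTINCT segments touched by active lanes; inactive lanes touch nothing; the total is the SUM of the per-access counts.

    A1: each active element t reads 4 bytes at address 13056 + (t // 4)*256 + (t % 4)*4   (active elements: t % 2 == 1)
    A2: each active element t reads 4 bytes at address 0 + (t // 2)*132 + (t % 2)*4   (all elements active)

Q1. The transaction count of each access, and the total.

A1: 2 transactions
A2: 4 transactions

Answer: 2,4; total 6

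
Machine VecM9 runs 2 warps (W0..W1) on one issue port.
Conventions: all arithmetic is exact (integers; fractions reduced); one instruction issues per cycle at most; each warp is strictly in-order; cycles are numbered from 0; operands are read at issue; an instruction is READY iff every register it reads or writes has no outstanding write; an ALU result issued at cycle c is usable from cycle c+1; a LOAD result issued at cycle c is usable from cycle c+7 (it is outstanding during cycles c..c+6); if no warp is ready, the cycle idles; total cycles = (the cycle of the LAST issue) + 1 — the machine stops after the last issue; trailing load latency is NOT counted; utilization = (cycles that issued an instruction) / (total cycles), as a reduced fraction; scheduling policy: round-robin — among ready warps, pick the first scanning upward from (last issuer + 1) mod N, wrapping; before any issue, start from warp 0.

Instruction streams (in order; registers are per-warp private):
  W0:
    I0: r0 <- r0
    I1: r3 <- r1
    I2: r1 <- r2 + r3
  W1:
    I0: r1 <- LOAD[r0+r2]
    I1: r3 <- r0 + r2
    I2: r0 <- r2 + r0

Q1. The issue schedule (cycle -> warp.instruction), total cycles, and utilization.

cycle 0: W0.I0
cycle 1: W1.I0
cycle 2: W0.I1
cycle 3: W1.I1
cycle 4: W0.I2
cycle 5: W1.I2

Answer: 6 cycles, utilization 1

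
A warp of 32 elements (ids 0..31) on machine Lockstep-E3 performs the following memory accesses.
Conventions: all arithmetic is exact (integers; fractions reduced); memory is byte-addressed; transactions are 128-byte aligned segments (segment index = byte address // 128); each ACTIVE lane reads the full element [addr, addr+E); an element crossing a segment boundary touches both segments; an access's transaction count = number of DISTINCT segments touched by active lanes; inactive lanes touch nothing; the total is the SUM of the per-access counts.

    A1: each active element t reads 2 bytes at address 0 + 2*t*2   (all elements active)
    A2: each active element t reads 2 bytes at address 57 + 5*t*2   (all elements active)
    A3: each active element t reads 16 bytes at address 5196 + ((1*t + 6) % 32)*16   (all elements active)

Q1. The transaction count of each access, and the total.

A1: 1 transaction
A2: 3 transactions
A3: 5 transactions

Answer: 1,3,5; total 9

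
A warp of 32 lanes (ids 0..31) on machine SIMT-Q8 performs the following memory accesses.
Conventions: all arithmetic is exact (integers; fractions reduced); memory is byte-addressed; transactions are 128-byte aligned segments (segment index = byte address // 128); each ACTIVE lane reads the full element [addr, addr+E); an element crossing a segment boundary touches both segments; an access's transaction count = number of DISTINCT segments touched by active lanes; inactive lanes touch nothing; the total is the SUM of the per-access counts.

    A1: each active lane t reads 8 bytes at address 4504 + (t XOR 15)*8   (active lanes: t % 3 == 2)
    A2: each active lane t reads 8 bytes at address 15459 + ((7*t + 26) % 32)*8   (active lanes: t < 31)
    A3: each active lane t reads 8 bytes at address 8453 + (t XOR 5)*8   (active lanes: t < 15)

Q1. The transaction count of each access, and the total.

A1: 3 transactions
A2: 3 transactions
A3: 2 transactions

Answer: 3,3,2; total 8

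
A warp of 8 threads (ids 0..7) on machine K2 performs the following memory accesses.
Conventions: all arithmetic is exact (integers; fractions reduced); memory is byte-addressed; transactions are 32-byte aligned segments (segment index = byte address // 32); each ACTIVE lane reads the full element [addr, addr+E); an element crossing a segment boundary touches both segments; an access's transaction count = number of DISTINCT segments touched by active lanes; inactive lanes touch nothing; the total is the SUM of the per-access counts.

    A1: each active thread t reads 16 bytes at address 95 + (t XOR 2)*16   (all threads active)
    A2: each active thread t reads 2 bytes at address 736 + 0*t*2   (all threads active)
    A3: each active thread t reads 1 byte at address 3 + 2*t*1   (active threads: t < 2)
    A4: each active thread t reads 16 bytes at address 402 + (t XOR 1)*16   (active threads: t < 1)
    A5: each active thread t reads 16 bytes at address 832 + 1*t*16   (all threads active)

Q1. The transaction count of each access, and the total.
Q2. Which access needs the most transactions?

A1: 5 transactions
A2: 1 transaction
A3: 1 transaction
A4: 1 transaction
A5: 4 transactions

Answer: 5,1,1,1,4; total 12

Answer: A1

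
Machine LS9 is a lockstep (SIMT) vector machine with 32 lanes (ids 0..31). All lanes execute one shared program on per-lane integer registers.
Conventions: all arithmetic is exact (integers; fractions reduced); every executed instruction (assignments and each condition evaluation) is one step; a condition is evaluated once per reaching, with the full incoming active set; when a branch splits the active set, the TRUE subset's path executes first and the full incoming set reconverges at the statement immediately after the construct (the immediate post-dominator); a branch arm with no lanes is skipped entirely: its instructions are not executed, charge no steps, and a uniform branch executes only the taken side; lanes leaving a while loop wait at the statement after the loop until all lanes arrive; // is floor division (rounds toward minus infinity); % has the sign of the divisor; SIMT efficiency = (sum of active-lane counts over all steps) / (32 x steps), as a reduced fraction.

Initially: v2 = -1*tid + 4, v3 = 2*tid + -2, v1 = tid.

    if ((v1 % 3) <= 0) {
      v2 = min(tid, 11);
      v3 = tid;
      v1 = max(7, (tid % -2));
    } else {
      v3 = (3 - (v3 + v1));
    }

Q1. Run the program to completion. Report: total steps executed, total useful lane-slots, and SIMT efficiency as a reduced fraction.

Answer: 5 steps, 86 useful, 43/80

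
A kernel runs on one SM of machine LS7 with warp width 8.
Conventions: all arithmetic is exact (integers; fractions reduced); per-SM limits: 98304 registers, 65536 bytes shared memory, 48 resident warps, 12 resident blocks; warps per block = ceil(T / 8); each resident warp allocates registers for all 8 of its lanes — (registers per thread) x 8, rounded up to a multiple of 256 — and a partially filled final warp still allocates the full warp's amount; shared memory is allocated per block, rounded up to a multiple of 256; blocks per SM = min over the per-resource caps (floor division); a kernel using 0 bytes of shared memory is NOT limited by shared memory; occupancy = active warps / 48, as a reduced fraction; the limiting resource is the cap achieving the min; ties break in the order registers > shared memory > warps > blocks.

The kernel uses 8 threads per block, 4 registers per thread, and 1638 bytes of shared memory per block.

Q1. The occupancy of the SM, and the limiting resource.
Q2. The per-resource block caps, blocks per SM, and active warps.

Answer: occupancy 1/4, limited by blocks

registers: 384 blocks
shared memory: 36 blocks
warps: 48 blocks
blocks: 12 blocks

Answer: 12 blocks, 12 active warps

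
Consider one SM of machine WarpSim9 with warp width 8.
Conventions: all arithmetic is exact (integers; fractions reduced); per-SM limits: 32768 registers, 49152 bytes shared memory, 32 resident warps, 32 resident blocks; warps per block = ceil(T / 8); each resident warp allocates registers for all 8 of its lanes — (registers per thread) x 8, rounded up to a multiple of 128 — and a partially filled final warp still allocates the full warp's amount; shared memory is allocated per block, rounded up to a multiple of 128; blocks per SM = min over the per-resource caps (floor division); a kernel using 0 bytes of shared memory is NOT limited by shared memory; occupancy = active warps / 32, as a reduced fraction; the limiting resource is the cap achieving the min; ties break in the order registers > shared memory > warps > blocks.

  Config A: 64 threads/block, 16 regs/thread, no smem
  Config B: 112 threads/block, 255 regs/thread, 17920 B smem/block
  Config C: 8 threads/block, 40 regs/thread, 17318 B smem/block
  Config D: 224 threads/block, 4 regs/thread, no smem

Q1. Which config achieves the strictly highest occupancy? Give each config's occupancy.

occupancies: A 1, B 7/16, C 1/16, D 7/8

Answer: A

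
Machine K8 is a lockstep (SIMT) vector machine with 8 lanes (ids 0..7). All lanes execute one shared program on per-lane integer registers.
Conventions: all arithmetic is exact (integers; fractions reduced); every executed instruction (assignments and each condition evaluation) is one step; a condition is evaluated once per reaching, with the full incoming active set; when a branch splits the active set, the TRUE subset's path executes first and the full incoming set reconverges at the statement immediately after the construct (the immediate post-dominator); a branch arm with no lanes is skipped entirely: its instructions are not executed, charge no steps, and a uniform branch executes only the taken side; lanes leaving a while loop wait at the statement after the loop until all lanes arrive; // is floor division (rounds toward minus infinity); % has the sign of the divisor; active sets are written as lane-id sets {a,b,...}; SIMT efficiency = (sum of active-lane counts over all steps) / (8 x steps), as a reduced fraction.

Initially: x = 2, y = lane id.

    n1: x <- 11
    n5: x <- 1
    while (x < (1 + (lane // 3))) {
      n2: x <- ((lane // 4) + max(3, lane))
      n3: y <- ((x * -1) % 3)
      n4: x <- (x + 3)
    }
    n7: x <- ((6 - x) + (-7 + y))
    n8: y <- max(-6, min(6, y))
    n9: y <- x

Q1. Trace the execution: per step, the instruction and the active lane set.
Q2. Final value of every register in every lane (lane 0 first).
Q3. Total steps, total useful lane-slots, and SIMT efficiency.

step 0: x <- 11                      {0,1,2,3,4,5,6,7}
step 1: x <- 1                       {0,1,2,3,4,5,6,7}
step 2: eval (x < (1 + (lane // 3))) {0,1,2,3,4,5,6,7}
step 3: x <- ((lane // 4) + max(3, lane)) {3,4,5,6,7}
step 4: y <- ((x * -1) % 3)          {3,4,5,6,7}
step 5: x <- (x + 3)                 {3,4,5,6,7}
step 6: eval (x < (1 + (lane // 3))) {3,4,5,6,7}
step 7: x <- ((6 - x) + (-7 + y))    {0,1,2,3,4,5,6,7}
step 8: y <- max(-6, min(6, y))      {0,1,2,3,4,5,6,7}
step 9: y <- x                       {0,1,2,3,4,5,6,7}

Answer: 10 steps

x: -2,-1,0,-7,-8,-10,-9,-11
y: -2,-1,0,-7,-8,-10,-9,-11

steps = 10; useful = 68; efficiency = 68/80 = 17/20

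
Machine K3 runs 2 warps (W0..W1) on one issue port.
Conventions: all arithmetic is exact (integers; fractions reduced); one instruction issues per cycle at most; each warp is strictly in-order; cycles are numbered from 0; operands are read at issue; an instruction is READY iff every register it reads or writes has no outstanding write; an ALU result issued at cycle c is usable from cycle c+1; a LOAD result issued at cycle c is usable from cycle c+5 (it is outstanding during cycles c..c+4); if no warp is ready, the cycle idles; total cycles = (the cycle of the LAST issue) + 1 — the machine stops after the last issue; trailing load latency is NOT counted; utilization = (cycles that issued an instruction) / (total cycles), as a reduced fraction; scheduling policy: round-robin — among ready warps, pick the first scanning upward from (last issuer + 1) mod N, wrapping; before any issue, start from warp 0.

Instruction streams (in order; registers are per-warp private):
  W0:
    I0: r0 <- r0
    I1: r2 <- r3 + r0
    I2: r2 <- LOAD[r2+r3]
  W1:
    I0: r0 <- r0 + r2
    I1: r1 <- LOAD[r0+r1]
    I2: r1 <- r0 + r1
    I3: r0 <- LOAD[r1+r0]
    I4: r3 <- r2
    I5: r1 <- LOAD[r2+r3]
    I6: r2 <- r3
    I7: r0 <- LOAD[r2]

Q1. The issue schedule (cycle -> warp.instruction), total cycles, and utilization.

cycle 0: W0.I0
cycle 1: W1.I0
cycle 2: W0.I1
cycle 3: W1.I1
cycle 4: W0.I2
cycle 5: idle
cycle 6: idle
cycle 7: idle
cycle 8: W1.I2
cycle 9: W1.I3
cycle 10: W1.I4
cycle 11: W1.I5
cycle 12: W1.I6
cycle 13: idle
cycle 14: W1.I7

Answer: 15 cycles, utilization 11/15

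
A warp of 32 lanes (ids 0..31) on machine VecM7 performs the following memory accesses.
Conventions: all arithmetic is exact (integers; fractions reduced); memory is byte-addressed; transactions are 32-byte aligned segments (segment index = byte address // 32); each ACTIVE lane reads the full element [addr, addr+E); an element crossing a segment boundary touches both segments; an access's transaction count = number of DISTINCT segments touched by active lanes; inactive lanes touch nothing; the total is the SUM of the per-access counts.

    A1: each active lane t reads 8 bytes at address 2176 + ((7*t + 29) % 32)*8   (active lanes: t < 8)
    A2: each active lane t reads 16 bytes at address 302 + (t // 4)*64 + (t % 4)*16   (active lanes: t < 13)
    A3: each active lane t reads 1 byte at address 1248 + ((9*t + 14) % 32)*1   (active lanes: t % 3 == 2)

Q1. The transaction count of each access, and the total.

A1: 7 transactions
A2: 7 transactions
A3: 1 transaction

Answer: 7,7,1; total 15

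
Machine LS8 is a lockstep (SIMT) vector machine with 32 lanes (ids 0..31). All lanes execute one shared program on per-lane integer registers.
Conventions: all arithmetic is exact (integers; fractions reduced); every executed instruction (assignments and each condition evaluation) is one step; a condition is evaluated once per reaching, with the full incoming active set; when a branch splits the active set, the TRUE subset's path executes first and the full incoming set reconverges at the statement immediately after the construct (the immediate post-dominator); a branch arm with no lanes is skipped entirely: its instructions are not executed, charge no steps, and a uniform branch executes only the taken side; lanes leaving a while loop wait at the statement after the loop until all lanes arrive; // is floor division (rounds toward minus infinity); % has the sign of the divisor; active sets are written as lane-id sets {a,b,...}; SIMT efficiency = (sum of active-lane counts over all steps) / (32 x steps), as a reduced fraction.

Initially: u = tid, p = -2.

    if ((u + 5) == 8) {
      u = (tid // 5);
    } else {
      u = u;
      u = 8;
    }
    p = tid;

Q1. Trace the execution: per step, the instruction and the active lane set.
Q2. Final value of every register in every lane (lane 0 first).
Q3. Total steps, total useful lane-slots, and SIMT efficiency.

step 0: eval ((u + 5) == 8)          {0,1,2,3,4,5,6,7,8,9,10,11,12,13,14,15,16,17,18,19,20,21,22,23,24,25,26,27,28,29,30,31}
step 1: u <- (tid // 5)              {3}
step 2: u <- u                       {0,1,2,4,5,6,7,8,9,10,11,12,13,14,15,16,17,18,19,20,21,22,23,24,25,26,27,28,29,30,31}
step 3: u <- 8                       {0,1,2,4,5,6,7,8,9,10,11,12,13,14,15,16,17,18,19,20,21,22,23,24,25,26,27,28,29,30,31}
step 4: p <- tid                     {0,1,2,3,4,5,6,7,8,9,10,11,12,13,14,15,16,17,18,19,20,21,22,23,24,25,26,27,28,29,30,31}

Answer: 5 steps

u: 8,8,8,0,8,8,8,8,8,8,8,8,8,8,8,8,8,8,8,8,8,8,8,8,8,8,8,8,8,8,8,8
p: 0,1,2,3,4,5,6,7,8,9,10,11,12,13,14,15,16,17,18,19,20,21,22,23,24,25,26,27,28,29,30,31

steps = 5; useful = 127; efficiency = 127/160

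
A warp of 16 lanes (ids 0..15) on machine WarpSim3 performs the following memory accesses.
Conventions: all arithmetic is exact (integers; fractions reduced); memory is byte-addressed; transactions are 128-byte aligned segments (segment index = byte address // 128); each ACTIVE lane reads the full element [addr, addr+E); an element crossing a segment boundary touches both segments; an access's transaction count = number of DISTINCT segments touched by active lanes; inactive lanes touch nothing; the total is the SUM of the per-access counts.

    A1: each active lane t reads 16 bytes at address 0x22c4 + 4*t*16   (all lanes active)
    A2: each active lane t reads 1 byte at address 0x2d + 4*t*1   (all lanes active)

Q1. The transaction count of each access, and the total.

A1: 9 transactions
A2: 1 transaction

Answer: 9,1; total 10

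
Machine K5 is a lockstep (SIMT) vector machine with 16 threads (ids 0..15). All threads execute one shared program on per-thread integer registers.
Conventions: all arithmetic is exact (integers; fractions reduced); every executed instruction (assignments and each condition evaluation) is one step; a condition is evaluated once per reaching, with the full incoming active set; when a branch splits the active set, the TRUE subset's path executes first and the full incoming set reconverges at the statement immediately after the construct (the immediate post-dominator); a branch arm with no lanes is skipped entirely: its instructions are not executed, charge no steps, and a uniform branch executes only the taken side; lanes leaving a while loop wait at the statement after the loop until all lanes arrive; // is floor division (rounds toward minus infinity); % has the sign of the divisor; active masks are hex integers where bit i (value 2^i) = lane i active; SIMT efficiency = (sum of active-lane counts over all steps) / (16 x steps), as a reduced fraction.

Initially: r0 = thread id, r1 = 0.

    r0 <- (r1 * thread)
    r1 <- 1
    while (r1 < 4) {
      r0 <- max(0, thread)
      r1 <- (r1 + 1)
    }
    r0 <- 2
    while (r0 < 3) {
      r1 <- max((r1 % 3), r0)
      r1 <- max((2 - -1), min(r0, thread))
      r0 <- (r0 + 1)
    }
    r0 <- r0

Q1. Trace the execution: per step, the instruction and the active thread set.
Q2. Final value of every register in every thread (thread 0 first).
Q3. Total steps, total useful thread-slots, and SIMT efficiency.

step 0: r0 <- (r1 * thread)          0xffff
step 1: r1 <- 1                      0xffff
step 2: eval (r1 < 4)                0xffff
step 3: r0 <- max(0, thread)         0xffff
step 4: r1 <- (r1 + 1)               0xffff
step 5: eval (r1 < 4)                0xffff
step 6: r0 <- max(0, thread)         0xffff
step 7: r1 <- (r1 + 1)               0xffff
step 8: eval (r1 < 4)                0xffff
step 9: r0 <- max(0, thread)         0xffff
step 10: r1 <- (r1 + 1)               0xffff
step 11: eval (r1 < 4)                0xffff
step 12: r0 <- 2                      0xffff
step 13: eval (r0 < 3)                0xffff
step 14: r1 <- max((r1 % 3), r0)      0xffff
step 15: r1 <- max((2 - -1), min(r0, thread)) 0xffff
step 16: r0 <- (r0 + 1)               0xffff
step 17: eval (r0 < 3)                0xffff
step 18: r0 <- r0                     0xffff

Answer: 19 steps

r0: 3,3,3,3,3,3,3,3,3,3,3,3,3,3,3,3
r1: 3,3,3,3,3,3,3,3,3,3,3,3,3,3,3,3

steps = 19; useful = 304; efficiency = 304/304 = 1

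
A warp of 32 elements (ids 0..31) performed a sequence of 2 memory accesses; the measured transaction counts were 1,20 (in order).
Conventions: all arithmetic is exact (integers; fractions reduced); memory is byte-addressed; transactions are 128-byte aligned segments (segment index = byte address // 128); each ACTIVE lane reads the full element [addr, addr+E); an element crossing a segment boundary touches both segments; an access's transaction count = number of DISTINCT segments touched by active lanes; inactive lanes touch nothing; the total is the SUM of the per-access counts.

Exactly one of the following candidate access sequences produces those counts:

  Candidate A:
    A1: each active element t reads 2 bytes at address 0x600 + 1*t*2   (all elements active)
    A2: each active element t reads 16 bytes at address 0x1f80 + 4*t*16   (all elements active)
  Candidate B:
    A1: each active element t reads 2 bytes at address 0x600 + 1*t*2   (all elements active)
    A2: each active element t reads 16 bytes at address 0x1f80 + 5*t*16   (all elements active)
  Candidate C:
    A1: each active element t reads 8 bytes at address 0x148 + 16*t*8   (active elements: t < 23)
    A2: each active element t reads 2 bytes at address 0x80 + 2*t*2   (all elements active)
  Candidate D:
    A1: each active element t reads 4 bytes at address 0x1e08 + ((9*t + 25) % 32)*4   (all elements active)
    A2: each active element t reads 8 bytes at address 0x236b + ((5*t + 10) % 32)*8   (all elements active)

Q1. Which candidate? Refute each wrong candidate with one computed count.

A: A2 gives 16 transactions, not 20
C: A1 gives 23 transactions, not 1
D: A1 gives 2 transactions, not 1
B: all counts match (1,20)

Answer: B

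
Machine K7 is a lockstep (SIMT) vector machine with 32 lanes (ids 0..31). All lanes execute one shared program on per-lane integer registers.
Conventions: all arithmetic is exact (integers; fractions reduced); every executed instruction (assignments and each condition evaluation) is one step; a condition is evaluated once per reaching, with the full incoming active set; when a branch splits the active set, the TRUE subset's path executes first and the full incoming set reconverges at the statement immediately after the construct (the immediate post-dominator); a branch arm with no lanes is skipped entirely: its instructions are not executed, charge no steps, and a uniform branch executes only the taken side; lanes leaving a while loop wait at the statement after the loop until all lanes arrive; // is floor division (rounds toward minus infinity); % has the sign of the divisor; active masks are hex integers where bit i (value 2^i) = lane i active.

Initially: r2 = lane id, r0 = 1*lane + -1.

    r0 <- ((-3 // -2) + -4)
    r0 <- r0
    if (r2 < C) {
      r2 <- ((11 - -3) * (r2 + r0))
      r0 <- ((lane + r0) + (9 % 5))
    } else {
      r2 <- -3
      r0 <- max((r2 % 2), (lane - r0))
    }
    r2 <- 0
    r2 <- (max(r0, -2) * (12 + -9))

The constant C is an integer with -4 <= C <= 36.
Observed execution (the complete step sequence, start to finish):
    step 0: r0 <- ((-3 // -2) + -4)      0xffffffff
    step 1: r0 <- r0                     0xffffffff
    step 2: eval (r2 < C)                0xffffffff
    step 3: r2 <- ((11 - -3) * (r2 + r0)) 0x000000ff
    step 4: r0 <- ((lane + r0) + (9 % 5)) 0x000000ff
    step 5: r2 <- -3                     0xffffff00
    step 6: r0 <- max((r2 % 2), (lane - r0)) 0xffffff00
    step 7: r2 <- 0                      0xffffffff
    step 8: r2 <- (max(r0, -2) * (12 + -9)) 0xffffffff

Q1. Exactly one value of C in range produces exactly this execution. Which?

Answer: C = 8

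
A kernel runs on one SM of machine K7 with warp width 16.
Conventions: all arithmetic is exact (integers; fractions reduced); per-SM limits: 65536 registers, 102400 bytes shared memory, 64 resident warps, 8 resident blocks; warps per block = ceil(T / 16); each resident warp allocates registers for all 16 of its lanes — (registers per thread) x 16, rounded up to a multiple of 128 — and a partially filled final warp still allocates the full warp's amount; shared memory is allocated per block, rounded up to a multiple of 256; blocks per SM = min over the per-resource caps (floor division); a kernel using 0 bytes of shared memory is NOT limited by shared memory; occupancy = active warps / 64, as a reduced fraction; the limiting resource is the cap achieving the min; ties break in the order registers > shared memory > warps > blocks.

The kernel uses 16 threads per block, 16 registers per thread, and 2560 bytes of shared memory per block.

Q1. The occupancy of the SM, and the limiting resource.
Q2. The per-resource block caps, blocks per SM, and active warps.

Answer: occupancy 1/8, limited by blocks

registers: 256 blocks
shared memory: 40 blocks
warps: 64 blocks
blocks: 8 blocks

Answer: 8 blocks, 8 active warps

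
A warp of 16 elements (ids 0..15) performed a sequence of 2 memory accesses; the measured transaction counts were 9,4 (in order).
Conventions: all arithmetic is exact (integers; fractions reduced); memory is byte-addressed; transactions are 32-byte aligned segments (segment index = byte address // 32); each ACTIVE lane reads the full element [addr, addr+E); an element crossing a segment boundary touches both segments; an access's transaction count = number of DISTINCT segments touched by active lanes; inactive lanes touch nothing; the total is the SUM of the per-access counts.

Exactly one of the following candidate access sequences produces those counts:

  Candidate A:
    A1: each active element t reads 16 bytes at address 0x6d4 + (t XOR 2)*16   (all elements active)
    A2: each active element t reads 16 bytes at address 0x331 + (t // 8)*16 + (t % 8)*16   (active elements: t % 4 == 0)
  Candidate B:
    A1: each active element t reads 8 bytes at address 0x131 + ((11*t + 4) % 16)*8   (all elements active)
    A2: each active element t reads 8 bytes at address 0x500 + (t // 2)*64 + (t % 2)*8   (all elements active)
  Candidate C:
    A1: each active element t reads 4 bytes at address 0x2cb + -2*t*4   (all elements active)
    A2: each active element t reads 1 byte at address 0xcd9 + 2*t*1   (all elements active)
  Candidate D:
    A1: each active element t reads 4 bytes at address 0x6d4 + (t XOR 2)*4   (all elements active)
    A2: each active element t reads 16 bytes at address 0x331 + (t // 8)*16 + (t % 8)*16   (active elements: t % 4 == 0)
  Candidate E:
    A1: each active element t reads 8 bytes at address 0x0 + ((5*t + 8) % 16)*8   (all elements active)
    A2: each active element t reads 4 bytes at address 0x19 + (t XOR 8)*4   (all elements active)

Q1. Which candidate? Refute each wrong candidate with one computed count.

B: A1 gives 5 transactions, not 9
C: A1 gives 5 transactions, not 9
D: A1 gives 3 transactions, not 9
E: A1 gives 4 transactions, not 9
A: all counts match (9,4)

Answer: A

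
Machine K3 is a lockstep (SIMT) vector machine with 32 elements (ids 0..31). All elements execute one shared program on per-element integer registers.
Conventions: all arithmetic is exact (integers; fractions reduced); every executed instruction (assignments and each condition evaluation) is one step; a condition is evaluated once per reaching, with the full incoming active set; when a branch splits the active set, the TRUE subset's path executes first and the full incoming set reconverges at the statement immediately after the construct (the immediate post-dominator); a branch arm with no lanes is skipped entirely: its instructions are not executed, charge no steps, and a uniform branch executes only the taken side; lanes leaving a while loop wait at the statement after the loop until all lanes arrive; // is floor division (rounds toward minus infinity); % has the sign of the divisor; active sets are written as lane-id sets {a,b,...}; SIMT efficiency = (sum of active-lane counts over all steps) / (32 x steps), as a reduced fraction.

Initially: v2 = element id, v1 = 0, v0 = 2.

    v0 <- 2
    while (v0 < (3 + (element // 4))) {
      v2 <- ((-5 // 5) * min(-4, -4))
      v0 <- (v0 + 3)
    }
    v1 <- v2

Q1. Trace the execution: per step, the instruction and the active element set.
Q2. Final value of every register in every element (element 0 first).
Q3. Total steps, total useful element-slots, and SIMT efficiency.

step 0: v0 <- 2                      {0,1,2,3,4,5,6,7,8,9,10,11,12,13,14,15,16,17,18,19,20,21,22,23,24,25,26,27,28,29,30,31}
step 1: eval (v0 < (3 + (element // 4))) {0,1,2,3,4,5,6,7,8,9,10,11,12,13,14,15,16,17,18,19,20,21,22,23,24,25,26,27,28,29,30,31}
step 2: v2 <- ((-5 // 5) * min(-4, -4)) {0,1,2,3,4,5,6,7,8,9,10,11,12,13,14,15,16,17,18,19,20,21,22,23,24,25,26,27,28,29,30,31}
step 3: v0 <- (v0 + 3)               {0,1,2,3,4,5,6,7,8,9,10,11,12,13,14,15,16,17,18,19,20,21,22,23,24,25,26,27,28,29,30,31}
step 4: eval (v0 < (3 + (element // 4))) {0,1,2,3,4,5,6,7,8,9,10,11,12,13,14,15,16,17,18,19,20,21,22,23,24,25,26,27,28,29,30,31}
step 5: v2 <- ((-5 // 5) * min(-4, -4)) {12,13,14,15,16,17,18,19,20,21,22,23,24,25,26,27,28,29,30,31}
step 6: v0 <- (v0 + 3)               {12,13,14,15,16,17,18,19,20,21,22,23,24,25,26,27,28,29,30,31}
step 7: eval (v0 < (3 + (element // 4))) {12,13,14,15,16,17,18,19,20,21,22,23,24,25,26,27,28,29,30,31}
step 8: v2 <- ((-5 // 5) * min(-4, -4)) {24,25,26,27,28,29,30,31}
step 9: v0 <- (v0 + 3)               {24,25,26,27,28,29,30,31}
step 10: eval (v0 < (3 + (element // 4))) {24,25,26,27,28,29,30,31}
step 11: v1 <- v2                     {0,1,2,3,4,5,6,7,8,9,10,11,12,13,14,15,16,17,18,19,20,21,22,23,24,25,26,27,28,29,30,31}

Answer: 12 steps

v2: 4,4,4,4,4,4,4,4,4,4,4,4,4,4,4,4,4,4,4,4,4,4,4,4,4,4,4,4,4,4,4,4
v1: 4,4,4,4,4,4,4,4,4,4,4,4,4,4,4,4,4,4,4,4,4,4,4,4,4,4,4,4,4,4,4,4
v0: 5,5,5,5,5,5,5,5,5,5,5,5,8,8,8,8,8,8,8,8,8,8,8,8,11,11,11,11,11,11,11,11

steps = 12; useful = 276; efficiency = 276/384 = 23/32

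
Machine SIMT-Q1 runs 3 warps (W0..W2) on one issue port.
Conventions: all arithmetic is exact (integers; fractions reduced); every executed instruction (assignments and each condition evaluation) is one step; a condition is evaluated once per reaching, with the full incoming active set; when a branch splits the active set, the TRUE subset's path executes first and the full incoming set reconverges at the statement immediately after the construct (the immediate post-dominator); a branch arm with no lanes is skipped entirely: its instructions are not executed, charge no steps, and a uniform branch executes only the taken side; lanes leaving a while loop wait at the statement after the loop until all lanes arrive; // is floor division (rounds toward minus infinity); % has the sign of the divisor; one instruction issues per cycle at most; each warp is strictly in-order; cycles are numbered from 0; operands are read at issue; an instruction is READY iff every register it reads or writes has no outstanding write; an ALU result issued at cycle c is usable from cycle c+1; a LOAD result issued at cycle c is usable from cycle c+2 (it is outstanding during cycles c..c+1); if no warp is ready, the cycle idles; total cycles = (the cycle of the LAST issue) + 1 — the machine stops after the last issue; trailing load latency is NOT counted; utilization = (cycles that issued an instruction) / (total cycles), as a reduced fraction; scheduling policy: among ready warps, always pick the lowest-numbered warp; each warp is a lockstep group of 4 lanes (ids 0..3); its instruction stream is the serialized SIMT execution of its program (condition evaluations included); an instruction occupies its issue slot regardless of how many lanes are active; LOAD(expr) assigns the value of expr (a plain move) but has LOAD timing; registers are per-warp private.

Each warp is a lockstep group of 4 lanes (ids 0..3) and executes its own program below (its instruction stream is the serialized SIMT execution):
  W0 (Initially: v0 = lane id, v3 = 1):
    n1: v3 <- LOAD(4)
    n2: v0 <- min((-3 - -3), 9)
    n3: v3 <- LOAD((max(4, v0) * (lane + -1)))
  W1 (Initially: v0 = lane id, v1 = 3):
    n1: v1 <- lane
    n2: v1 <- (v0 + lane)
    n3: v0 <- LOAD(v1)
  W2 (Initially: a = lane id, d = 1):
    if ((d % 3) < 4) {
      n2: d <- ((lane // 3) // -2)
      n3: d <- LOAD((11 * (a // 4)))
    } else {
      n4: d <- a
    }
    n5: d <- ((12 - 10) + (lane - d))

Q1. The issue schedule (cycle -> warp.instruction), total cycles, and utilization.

cycle 0: W0.I0
cycle 1: W0.I1
cycle 2: W0.I2
cycle 3: W1.I0
cycle 4: W1.I1
cycle 5: W1.I2
cycle 6: W2.I0
cycle 7: W2.I1
cycle 8: W2.I2
cycle 9: idle
cycle 10: W2.I3

Answer: 11 cycles, utilization 10/11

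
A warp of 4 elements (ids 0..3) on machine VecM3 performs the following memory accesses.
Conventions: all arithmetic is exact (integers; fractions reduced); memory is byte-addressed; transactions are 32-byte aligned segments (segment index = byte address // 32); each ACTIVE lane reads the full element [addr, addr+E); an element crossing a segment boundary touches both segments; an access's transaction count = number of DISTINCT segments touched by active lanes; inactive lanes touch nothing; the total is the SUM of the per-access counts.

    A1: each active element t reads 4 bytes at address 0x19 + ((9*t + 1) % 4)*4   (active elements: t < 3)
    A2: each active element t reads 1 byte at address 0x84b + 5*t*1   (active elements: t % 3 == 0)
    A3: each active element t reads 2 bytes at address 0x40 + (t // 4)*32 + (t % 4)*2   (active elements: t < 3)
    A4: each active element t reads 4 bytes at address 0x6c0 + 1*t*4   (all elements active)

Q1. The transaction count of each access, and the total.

A1: 2 transactions
A2: 1 transaction
A3: 1 transaction
A4: 1 transaction

Answer: 2,1,1,1; total 5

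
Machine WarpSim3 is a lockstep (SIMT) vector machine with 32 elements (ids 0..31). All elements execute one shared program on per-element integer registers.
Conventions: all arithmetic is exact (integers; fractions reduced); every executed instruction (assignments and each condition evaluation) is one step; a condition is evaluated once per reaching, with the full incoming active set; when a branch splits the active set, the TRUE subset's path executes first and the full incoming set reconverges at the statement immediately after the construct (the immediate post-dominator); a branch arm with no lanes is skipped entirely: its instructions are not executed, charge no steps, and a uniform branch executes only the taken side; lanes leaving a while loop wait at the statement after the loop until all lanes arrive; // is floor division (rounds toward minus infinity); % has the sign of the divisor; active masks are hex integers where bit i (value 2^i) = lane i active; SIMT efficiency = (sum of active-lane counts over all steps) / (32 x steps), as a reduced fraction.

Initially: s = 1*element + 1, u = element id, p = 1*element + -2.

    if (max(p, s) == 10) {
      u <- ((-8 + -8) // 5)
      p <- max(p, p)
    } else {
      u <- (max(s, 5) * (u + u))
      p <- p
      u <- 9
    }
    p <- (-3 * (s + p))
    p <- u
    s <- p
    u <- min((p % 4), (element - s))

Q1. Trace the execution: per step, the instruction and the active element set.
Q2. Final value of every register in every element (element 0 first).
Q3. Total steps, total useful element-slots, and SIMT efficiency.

step 0: eval (max(p, s) == 10)       0xffffffff
step 1: u <- ((-8 + -8) // 5)        0x00000200
step 2: p <- max(p, p)               0x00000200
step 3: u <- (max(s, 5) * (u + u))   0xfffffdff
step 4: p <- p                       0xfffffdff
step 5: u <- 9                       0xfffffdff
step 6: p <- (-3 * (s + p))          0xffffffff
step 7: p <- u                       0xffffffff
step 8: s <- p                       0xffffffff
step 9: u <- min((p % 4), (element - s)) 0xffffffff

Answer: 10 steps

s: 9,9,9,9,9,9,9,9,9,-4,9,9,9,9,9,9,9,9,9,9,9,9,9,9,9,9,9,9,9,9,9,9
u: -9,-8,-7,-6,-5,-4,-3,-2,-1,0,1,1,1,1,1,1,1,1,1,1,1,1,1,1,1,1,1,1,1,1,1,1
p: 9,9,9,9,9,9,9,9,9,-4,9,9,9,9,9,9,9,9,9,9,9,9,9,9,9,9,9,9,9,9,9,9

steps = 10; useful = 255; efficiency = 255/320 = 51/64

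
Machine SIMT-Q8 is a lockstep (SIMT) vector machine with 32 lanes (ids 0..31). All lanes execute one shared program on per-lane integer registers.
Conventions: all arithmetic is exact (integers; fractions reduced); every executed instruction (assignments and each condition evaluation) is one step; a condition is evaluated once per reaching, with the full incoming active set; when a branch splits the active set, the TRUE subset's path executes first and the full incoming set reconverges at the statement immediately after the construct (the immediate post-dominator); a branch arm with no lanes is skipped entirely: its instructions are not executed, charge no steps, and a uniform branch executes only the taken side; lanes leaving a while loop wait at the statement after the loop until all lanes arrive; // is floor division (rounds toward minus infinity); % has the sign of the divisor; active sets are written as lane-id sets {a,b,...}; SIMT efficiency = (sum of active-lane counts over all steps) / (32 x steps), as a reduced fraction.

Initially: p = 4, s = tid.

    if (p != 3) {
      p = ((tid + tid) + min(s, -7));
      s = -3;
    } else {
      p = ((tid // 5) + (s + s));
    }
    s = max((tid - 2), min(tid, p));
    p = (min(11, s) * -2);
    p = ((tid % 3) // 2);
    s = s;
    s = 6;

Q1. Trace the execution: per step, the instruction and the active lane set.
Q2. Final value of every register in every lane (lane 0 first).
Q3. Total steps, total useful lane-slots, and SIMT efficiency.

step 0: eval (p != 3)                {0,1,2,3,4,5,6,7,8,9,10,11,12,13,14,15,16,17,18,19,20,21,22,23,24,25,26,27,28,29,30,31}
step 1: p <- ((tid + tid) + min(s, -7)) {0,1,2,3,4,5,6,7,8,9,10,11,12,13,14,15,16,17,18,19,20,21,22,23,24,25,26,27,28,29,30,31}
step 2: s <- -3                      {0,1,2,3,4,5,6,7,8,9,10,11,12,13,14,15,16,17,18,19,20,21,22,23,24,25,26,27,28,29,30,31}
step 3: s <- max((tid - 2), min(tid, p)) {0,1,2,3,4,5,6,7,8,9,10,11,12,13,14,15,16,17,18,19,20,21,22,23,24,25,26,27,28,29,30,31}
step 4: p <- (min(11, s) * -2)       {0,1,2,3,4,5,6,7,8,9,10,11,12,13,14,15,16,17,18,19,20,21,22,23,24,25,26,27,28,29,30,31}
step 5: p <- ((tid % 3) // 2)        {0,1,2,3,4,5,6,7,8,9,10,11,12,13,14,15,16,17,18,19,20,21,22,23,24,25,26,27,28,29,30,31}
step 6: s <- s                       {0,1,2,3,4,5,6,7,8,9,10,11,12,13,14,15,16,17,18,19,20,21,22,23,24,25,26,27,28,29,30,31}
step 7: s <- 6                       {0,1,2,3,4,5,6,7,8,9,10,11,12,13,14,15,16,17,18,19,20,21,22,23,24,25,26,27,28,29,30,31}

Answer: 8 steps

p: 0,0,1,0,0,1,0,0,1,0,0,1,0,0,1,0,0,1,0,0,1,0,0,1,0,0,1,0,0,1,0,0
s: 6,6,6,6,6,6,6,6,6,6,6,6,6,6,6,6,6,6,6,6,6,6,6,6,6,6,6,6,6,6,6,6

steps = 8; useful = 256; efficiency = 256/256 = 1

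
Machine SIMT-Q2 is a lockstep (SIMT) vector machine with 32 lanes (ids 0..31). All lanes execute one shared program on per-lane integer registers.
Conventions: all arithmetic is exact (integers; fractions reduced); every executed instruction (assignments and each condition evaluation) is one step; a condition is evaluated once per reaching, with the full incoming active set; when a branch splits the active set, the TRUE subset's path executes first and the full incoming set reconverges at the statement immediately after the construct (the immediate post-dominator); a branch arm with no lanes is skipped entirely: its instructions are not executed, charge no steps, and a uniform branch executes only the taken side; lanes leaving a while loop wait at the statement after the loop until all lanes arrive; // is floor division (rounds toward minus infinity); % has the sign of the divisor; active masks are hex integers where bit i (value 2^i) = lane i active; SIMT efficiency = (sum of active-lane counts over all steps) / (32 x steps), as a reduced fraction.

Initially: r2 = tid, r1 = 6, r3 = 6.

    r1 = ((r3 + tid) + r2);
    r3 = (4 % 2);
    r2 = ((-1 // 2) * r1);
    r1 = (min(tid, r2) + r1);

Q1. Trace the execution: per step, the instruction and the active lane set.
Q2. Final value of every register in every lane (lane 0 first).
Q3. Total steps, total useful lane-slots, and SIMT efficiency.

step 0: r1 <- ((r3 + tid) + r2)      0xffffffff
step 1: r3 <- (4 % 2)                0xffffffff
step 2: r2 <- ((-1 // 2) * r1)       0xffffffff
step 3: r1 <- (min(tid, r2) + r1)    0xffffffff

Answer: 4 steps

r2: -6,-8,-10,-12,-14,-16,-18,-20,-22,-24,-26,-28,-30,-32,-34,-36,-38,-40,-42,-44,-46,-48,-50,-52,-54,-56,-58,-60,-62,-64,-66,-68
r1: 0,0,0,0,0,0,0,0,0,0,0,0,0,0,0,0,0,0,0,0,0,0,0,0,0,0,0,0,0,0,0,0
r3: 0,0,0,0,0,0,0,0,0,0,0,0,0,0,0,0,0,0,0,0,0,0,0,0,0,0,0,0,0,0,0,0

steps = 4; useful = 128; efficiency = 128/128 = 1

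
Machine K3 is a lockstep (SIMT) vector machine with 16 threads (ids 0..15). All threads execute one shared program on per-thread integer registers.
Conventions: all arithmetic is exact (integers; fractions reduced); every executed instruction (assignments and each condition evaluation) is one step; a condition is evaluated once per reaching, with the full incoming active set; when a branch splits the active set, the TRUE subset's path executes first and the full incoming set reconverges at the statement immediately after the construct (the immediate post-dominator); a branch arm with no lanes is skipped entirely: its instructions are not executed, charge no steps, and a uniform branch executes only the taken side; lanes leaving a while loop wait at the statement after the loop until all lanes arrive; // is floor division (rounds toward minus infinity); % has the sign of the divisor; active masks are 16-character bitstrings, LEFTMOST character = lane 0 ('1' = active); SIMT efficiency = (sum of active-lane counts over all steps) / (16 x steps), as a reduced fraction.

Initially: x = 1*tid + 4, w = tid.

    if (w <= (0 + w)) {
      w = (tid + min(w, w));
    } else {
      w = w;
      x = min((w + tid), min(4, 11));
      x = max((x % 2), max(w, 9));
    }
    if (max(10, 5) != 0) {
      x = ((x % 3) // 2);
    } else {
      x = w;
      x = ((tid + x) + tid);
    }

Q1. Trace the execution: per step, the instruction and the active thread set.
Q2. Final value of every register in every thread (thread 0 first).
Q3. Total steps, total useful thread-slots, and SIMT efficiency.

step 0: eval (w <= (0 + w))          1111111111111111
step 1: w <- (tid + min(w, w))       1111111111111111
step 2: eval (max(10, 5) != 0)       1111111111111111
step 3: x <- ((x % 3) // 2)          1111111111111111

Answer: 4 steps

x: 0,1,0,0,1,0,0,1,0,0,1,0,0,1,0,0
w: 0,2,4,6,8,10,12,14,16,18,20,22,24,26,28,30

steps = 4; useful = 64; efficiency = 64/64 = 1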